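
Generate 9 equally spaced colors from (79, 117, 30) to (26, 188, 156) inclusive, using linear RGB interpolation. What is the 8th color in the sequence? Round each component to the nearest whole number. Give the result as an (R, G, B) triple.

(33, 179, 140)

With 9 swatches and endpoints inclusive, swatch 8 sits at t = (8 − 1)/(9 − 1) = 7/8 ≈ 0.875.
R = 79 + 0.875 × (26 − 79) = 32.625 → 33
G = 117 + 0.875 × (188 − 117) = 179.125 → 179
B = 30 + 0.875 × (156 − 30) = 140.25 → 140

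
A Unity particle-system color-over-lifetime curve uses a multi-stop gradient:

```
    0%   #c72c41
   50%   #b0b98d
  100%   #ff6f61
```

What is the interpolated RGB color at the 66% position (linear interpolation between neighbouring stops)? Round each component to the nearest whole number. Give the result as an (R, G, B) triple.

(201, 161, 127)

66% lies between the 50% and 100% stops, so the local fraction is t = (66 − 50)/(100 − 50) = 16/50 ≈ 0.32.
#b0b98d → (176, 185, 141); #ff6f61 → (255, 111, 97).
R = 176 + 0.32 × (255 − 176) = 201.28 → 201
G = 185 + 0.32 × (111 − 185) = 161.32 → 161
B = 141 + 0.32 × (97 − 141) = 126.92 → 127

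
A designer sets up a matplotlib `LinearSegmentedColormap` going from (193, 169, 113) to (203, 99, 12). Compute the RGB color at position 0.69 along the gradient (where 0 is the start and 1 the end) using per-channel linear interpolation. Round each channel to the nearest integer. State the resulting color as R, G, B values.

(200, 121, 43)

R = 193 + 0.69 × (203 − 193) = 193 + 0.69 × 10 = 199.9 → 200
G = 169 + 0.69 × (99 − 169) = 169 + 0.69 × -70 = 120.7 → 121
B = 113 + 0.69 × (12 − 113) = 113 + 0.69 × -101 = 43.31 → 43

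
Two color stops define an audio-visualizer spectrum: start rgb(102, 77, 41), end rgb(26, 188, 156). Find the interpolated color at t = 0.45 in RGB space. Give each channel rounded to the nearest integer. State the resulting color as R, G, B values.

R = 102 + 0.45 × (26 − 102) = 102 + 0.45 × -76 = 67.8 → 68
G = 77 + 0.45 × (188 − 77) = 77 + 0.45 × 111 = 126.95 → 127
B = 41 + 0.45 × (156 − 41) = 41 + 0.45 × 115 = 92.75 → 93

(68, 127, 93)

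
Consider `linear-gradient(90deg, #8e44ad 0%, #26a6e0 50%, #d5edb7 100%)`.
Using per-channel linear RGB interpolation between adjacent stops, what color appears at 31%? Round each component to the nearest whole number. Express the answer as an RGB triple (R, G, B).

(78, 129, 205)

31% lies between the 0% and 50% stops, so the local fraction is t = (31 − 0)/(50 − 0) = 31/50 ≈ 0.62.
#8e44ad → (142, 68, 173); #26a6e0 → (38, 166, 224).
R = 142 + 0.62 × (38 − 142) = 77.52 → 78
G = 68 + 0.62 × (166 − 68) = 128.76 → 129
B = 173 + 0.62 × (224 − 173) = 204.62 → 205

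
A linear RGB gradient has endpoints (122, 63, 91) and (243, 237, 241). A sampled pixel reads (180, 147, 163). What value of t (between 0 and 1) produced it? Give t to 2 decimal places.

0.48

Invert the lerp on the G channel (largest span, 174): t = (147 − 63) / (237 − 63) = 84/174 = 0.48276.
Check on R: (180 − 122)/(243 − 122) = 0.4793 ✓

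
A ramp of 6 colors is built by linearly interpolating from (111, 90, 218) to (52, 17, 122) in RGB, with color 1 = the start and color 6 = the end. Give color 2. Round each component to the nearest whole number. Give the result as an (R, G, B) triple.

With 6 swatches and endpoints inclusive, swatch 2 sits at t = (2 − 1)/(6 − 1) = 1/5 ≈ 0.2.
R = 111 + 0.2 × (52 − 111) = 99.2 → 99
G = 90 + 0.2 × (17 − 90) = 75.4 → 75
B = 218 + 0.2 × (122 − 218) = 198.8 → 199

(99, 75, 199)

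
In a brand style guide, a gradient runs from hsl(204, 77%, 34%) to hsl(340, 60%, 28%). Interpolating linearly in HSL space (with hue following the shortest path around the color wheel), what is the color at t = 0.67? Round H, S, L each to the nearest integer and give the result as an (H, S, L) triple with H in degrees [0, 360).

(295, 66, 30)

Hue arc: Δh = 340 − 204 = 136° (|Δh| ≤ 180, already the shorter path).
H = 204 + 0.67 × (136) = 295.12 → 295°
S = 77 + 0.67 × (60 − 77) = 65.61 → 66%
L = 34 + 0.67 × (28 − 34) = 29.98 → 30%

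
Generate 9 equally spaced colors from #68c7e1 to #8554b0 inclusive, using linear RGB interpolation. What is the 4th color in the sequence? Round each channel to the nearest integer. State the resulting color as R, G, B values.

With 9 swatches and endpoints inclusive, swatch 4 sits at t = (4 − 1)/(9 − 1) = 3/8 ≈ 0.375.
#68c7e1 → (104, 199, 225); #8554b0 → (133, 84, 176).
R = 104 + 0.375 × (133 − 104) = 114.875 → 115
G = 199 + 0.375 × (84 − 199) = 155.875 → 156
B = 225 + 0.375 × (176 − 225) = 206.625 → 207

(115, 156, 207)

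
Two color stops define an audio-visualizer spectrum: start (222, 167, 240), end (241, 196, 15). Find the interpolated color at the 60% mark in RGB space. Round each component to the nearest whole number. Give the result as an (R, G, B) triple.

60% corresponds to t = 0.6.
R = 222 + 0.6 × (241 − 222) = 222 + 0.6 × 19 = 233.4 → 233
G = 167 + 0.6 × (196 − 167) = 167 + 0.6 × 29 = 184.4 → 184
B = 240 + 0.6 × (15 − 240) = 240 + 0.6 × -225 = 105 → 105

(233, 184, 105)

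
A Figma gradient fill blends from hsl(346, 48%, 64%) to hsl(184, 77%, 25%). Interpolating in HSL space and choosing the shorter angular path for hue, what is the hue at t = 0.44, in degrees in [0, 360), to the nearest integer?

275

Hue arc: Δh = 184 − 346 = -162° (|Δh| ≤ 180, already the shorter path).
H = 346 + 0.44 × (-162) = 274.72 → 275°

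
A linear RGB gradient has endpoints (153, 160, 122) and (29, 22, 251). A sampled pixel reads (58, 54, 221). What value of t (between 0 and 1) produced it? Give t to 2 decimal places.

Invert the lerp on the G channel (largest span, 138): t = (54 − 160) / (22 − 160) = -106/-138 = 0.76812.
Check on R: (58 − 153)/(29 − 153) = 0.7661 ✓

0.77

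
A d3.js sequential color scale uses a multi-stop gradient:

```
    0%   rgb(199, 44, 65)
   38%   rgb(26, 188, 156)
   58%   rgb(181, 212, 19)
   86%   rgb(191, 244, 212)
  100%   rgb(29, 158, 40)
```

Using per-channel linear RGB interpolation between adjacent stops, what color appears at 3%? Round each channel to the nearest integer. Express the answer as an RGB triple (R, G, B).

(185, 55, 72)

3% lies between the 0% and 38% stops, so the local fraction is t = (3 − 0)/(38 − 0) = 3/38 ≈ 0.0789.
R = 199 + 0.0789 × (26 − 199) = 185.35 → 185
G = 44 + 0.0789 × (188 − 44) = 55.362 → 55
B = 65 + 0.0789 × (156 − 65) = 72.18 → 72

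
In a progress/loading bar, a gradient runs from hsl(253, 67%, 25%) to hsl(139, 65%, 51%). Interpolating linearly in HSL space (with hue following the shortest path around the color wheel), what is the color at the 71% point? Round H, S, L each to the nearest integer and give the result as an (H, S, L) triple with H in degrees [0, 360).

(172, 66, 43)

Hue arc: Δh = 139 − 253 = -114° (|Δh| ≤ 180, already the shorter path).
H = 253 + 0.71 × (-114) = 172.06 → 172°
S = 67 + 0.71 × (65 − 67) = 65.58 → 66%
L = 25 + 0.71 × (51 − 25) = 43.46 → 43%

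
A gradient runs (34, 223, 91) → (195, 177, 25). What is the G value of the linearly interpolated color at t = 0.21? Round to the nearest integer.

213

G = 223 + 0.21 × (177 − 223) = 213.34 → 213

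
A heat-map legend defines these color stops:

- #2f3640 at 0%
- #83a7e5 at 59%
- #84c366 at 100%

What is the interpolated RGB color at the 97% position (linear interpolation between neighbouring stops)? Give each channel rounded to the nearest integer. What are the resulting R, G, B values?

97% lies between the 59% and 100% stops, so the local fraction is t = (97 − 59)/(100 − 59) = 38/41 ≈ 0.9268.
#83a7e5 → (131, 167, 229); #84c366 → (132, 195, 102).
R = 131 + 0.9268 × (132 − 131) = 131.927 → 132
G = 167 + 0.9268 × (195 − 167) = 192.95 → 193
B = 229 + 0.9268 × (102 − 229) = 111.296 → 111

(132, 193, 111)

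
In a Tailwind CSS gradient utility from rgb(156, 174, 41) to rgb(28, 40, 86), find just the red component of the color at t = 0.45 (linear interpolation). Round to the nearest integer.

98

R = 156 + 0.45 × (28 − 156) = 98.4 → 98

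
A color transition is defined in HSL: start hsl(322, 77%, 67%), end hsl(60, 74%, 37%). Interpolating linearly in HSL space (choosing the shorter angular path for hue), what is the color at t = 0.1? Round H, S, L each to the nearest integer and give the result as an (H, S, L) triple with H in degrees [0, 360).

Hue: 60 − 322 = -262°, but |-262| > 180 so the shorter arc goes the other way: Δh = -262 + 360 = 98°.
H = 322 + 0.1 × (98) = 331.8 → 332°
S = 77 + 0.1 × (74 − 77) = 76.7 → 77%
L = 67 + 0.1 × (37 − 67) = 64 → 64%

(332, 77, 64)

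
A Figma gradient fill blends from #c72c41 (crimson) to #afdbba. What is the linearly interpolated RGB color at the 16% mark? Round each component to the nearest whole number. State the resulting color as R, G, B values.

#c72c41 → (199, 44, 65); #afdbba → (175, 219, 186).
16% corresponds to t = 0.16.
R = 199 + 0.16 × (175 − 199) = 199 + 0.16 × -24 = 195.16 → 195
G = 44 + 0.16 × (219 − 44) = 44 + 0.16 × 175 = 72 → 72
B = 65 + 0.16 × (186 − 65) = 65 + 0.16 × 121 = 84.36 → 84

(195, 72, 84)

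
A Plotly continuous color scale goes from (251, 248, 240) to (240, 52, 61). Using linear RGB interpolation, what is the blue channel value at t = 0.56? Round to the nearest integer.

B = 240 + 0.56 × (61 − 240) = 139.76 → 140

140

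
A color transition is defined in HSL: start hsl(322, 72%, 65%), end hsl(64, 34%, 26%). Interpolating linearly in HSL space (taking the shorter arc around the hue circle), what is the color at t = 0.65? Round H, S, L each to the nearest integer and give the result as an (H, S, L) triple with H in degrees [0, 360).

Hue: 64 − 322 = -258°, but |-258| > 180 so the shorter arc goes the other way: Δh = -258 + 360 = 102°.
H = 322 + 0.65 × (102) = 388.3 → 388 → 388 mod 360 = 28°
S = 72 + 0.65 × (34 − 72) = 47.3 → 47%
L = 65 + 0.65 × (26 − 65) = 39.65 → 40%

(28, 47, 40)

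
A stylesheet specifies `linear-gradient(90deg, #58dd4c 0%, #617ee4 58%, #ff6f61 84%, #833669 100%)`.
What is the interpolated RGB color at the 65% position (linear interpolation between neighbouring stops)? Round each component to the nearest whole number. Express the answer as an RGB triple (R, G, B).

(140, 122, 193)

65% lies between the 58% and 84% stops, so the local fraction is t = (65 − 58)/(84 − 58) = 7/26 ≈ 0.2692.
#617ee4 → (97, 126, 228); #ff6f61 → (255, 111, 97).
R = 97 + 0.2692 × (255 − 97) = 139.534 → 140
G = 126 + 0.2692 × (111 − 126) = 121.962 → 122
B = 228 + 0.2692 × (97 − 228) = 192.735 → 193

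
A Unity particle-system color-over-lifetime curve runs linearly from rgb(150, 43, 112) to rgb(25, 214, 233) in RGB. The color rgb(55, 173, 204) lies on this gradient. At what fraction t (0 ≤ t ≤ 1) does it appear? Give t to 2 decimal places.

0.76

Invert the lerp on the G channel (largest span, 171): t = (173 − 43) / (214 − 43) = 130/171 = 0.76023.
Check on R: (55 − 150)/(25 − 150) = 0.76 ✓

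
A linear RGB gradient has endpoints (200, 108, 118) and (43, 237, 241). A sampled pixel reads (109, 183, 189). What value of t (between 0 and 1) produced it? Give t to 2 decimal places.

0.58

Invert the lerp on the R channel (largest span, 157): t = (109 − 200) / (43 − 200) = -91/-157 = 0.57962.
Check on G: (183 − 108)/(237 − 108) = 0.5814 ✓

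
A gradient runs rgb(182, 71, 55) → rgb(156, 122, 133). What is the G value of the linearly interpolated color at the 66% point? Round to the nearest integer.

105

G = 71 + 0.66 × (122 − 71) = 104.66 → 105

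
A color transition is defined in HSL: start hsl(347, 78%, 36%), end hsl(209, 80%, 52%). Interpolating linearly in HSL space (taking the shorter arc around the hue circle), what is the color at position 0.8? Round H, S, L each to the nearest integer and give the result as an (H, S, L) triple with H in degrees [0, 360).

(237, 80, 49)

Hue arc: Δh = 209 − 347 = -138° (|Δh| ≤ 180, already the shorter path).
H = 347 + 0.8 × (-138) = 236.6 → 237°
S = 78 + 0.8 × (80 − 78) = 79.6 → 80%
L = 36 + 0.8 × (52 − 36) = 48.8 → 49%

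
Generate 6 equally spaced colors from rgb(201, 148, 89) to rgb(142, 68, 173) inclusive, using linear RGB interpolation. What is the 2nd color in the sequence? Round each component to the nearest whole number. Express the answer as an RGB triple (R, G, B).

With 6 swatches and endpoints inclusive, swatch 2 sits at t = (2 − 1)/(6 − 1) = 1/5 ≈ 0.2.
R = 201 + 0.2 × (142 − 201) = 189.2 → 189
G = 148 + 0.2 × (68 − 148) = 132 → 132
B = 89 + 0.2 × (173 − 89) = 105.8 → 106

(189, 132, 106)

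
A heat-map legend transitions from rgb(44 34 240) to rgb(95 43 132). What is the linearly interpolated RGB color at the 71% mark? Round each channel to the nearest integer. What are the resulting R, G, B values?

(80, 40, 163)

71% corresponds to t = 0.71.
R = 44 + 0.71 × (95 − 44) = 44 + 0.71 × 51 = 80.21 → 80
G = 34 + 0.71 × (43 − 34) = 34 + 0.71 × 9 = 40.39 → 40
B = 240 + 0.71 × (132 − 240) = 240 + 0.71 × -108 = 163.32 → 163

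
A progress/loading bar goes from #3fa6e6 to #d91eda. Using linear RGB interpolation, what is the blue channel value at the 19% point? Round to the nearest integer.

228

B₁ = 230 (from #3fa6e6), B₂ = 218 (from #d91eda).
B = 230 + 0.19 × (218 − 230) = 227.72 → 228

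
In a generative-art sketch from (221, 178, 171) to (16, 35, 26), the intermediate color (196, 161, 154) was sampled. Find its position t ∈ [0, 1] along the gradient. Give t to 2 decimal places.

Invert the lerp on the R channel (largest span, 205): t = (196 − 221) / (16 − 221) = -25/-205 = 0.12195.
Check on G: (161 − 178)/(35 − 178) = 0.1189 ✓

0.12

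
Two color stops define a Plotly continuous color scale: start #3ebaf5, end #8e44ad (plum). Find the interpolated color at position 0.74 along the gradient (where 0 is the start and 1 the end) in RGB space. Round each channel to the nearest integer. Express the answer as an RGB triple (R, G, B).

#3ebaf5 → (62, 186, 245); #8e44ad → (142, 68, 173).
R = 62 + 0.74 × (142 − 62) = 62 + 0.74 × 80 = 121.2 → 121
G = 186 + 0.74 × (68 − 186) = 186 + 0.74 × -118 = 98.68 → 99
B = 245 + 0.74 × (173 − 245) = 245 + 0.74 × -72 = 191.72 → 192

(121, 99, 192)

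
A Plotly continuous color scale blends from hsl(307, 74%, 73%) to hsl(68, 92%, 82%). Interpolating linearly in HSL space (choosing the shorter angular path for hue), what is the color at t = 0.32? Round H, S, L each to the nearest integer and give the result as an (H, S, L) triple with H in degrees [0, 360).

(346, 80, 76)

Hue: 68 − 307 = -239°, but |-239| > 180 so the shorter arc goes the other way: Δh = -239 + 360 = 121°.
H = 307 + 0.32 × (121) = 345.72 → 346°
S = 74 + 0.32 × (92 − 74) = 79.76 → 80%
L = 73 + 0.32 × (82 − 73) = 75.88 → 76%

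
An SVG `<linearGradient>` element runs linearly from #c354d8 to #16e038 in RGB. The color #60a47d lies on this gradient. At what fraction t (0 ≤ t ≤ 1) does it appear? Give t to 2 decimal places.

Invert the lerp on the R channel (largest span, 173): t = (96 − 195) / (22 − 195) = -99/-173 = 0.57225.
Check on G: (164 − 84)/(224 − 84) = 0.5714 ✓

0.57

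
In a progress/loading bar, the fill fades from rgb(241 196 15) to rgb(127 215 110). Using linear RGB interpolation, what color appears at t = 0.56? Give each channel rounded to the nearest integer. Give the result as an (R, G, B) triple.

(177, 207, 68)

R = 241 + 0.56 × (127 − 241) = 241 + 0.56 × -114 = 177.16 → 177
G = 196 + 0.56 × (215 − 196) = 196 + 0.56 × 19 = 206.64 → 207
B = 15 + 0.56 × (110 − 15) = 15 + 0.56 × 95 = 68.2 → 68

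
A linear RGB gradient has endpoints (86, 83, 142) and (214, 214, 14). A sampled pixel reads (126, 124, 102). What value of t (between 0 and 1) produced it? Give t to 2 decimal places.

0.31

Invert the lerp on the G channel (largest span, 131): t = (124 − 83) / (214 − 83) = 41/131 = 0.31298.
Check on R: (126 − 86)/(214 − 86) = 0.3125 ✓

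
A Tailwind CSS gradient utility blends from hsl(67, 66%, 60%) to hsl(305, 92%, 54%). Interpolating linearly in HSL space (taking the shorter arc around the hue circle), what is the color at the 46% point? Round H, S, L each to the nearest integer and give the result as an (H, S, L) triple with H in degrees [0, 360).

Hue: 305 − 67 = 238°, but |238| > 180 so the shorter arc goes the other way: Δh = 238 − 360 = -122°.
H = 67 + 0.46 × (-122) = 10.88 → 11°
S = 66 + 0.46 × (92 − 66) = 77.96 → 78%
L = 60 + 0.46 × (54 − 60) = 57.24 → 57%

(11, 78, 57)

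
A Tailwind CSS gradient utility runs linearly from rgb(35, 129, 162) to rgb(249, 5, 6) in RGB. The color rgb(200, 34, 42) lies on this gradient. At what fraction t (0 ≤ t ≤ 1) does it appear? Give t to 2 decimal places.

Invert the lerp on the R channel (largest span, 214): t = (200 − 35) / (249 − 35) = 165/214 = 0.77103.
Check on G: (34 − 129)/(5 − 129) = 0.7661 ✓

0.77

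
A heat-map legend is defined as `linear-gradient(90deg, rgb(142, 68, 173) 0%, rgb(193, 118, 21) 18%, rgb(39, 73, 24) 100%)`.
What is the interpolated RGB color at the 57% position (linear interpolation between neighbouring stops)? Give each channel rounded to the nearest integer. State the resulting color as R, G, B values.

57% lies between the 18% and 100% stops, so the local fraction is t = (57 − 18)/(100 − 18) = 39/82 ≈ 0.4756.
R = 193 + 0.4756 × (39 − 193) = 119.758 → 120
G = 118 + 0.4756 × (73 − 118) = 96.598 → 97
B = 21 + 0.4756 × (24 − 21) = 22.427 → 22

(120, 97, 22)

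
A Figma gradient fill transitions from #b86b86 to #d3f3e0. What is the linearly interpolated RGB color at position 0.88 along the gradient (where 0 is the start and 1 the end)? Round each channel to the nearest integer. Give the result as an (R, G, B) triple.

(208, 227, 213)

#b86b86 → (184, 107, 134); #d3f3e0 → (211, 243, 224).
R = 184 + 0.88 × (211 − 184) = 184 + 0.88 × 27 = 207.76 → 208
G = 107 + 0.88 × (243 − 107) = 107 + 0.88 × 136 = 226.68 → 227
B = 134 + 0.88 × (224 − 134) = 134 + 0.88 × 90 = 213.2 → 213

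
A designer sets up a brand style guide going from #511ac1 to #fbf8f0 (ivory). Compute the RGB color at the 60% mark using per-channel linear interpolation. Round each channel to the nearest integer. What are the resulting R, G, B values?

(183, 159, 221)

#511ac1 → (81, 26, 193); #fbf8f0 → (251, 248, 240).
60% corresponds to t = 0.6.
R = 81 + 0.6 × (251 − 81) = 81 + 0.6 × 170 = 183 → 183
G = 26 + 0.6 × (248 − 26) = 26 + 0.6 × 222 = 159.2 → 159
B = 193 + 0.6 × (240 − 193) = 193 + 0.6 × 47 = 221.2 → 221
So the blended color is (183, 159, 221), about #b79fdd.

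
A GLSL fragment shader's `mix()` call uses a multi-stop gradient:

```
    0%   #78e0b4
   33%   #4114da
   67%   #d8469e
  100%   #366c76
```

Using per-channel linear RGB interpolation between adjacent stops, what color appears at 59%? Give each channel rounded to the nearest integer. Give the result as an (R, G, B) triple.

59% lies between the 33% and 67% stops, so the local fraction is t = (59 − 33)/(67 − 33) = 26/34 ≈ 0.7647.
#4114da → (65, 20, 218); #d8469e → (216, 70, 158).
R = 65 + 0.7647 × (216 − 65) = 180.47 → 180
G = 20 + 0.7647 × (70 − 20) = 58.235 → 58
B = 218 + 0.7647 × (158 − 218) = 172.118 → 172

(180, 58, 172)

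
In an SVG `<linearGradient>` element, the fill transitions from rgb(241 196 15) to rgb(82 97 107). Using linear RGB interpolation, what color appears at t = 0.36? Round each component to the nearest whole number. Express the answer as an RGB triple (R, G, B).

R = 241 + 0.36 × (82 − 241) = 241 + 0.36 × -159 = 183.76 → 184
G = 196 + 0.36 × (97 − 196) = 196 + 0.36 × -99 = 160.36 → 160
B = 15 + 0.36 × (107 − 15) = 15 + 0.36 × 92 = 48.12 → 48
So the blended color is (184, 160, 48), about #b8a030.

(184, 160, 48)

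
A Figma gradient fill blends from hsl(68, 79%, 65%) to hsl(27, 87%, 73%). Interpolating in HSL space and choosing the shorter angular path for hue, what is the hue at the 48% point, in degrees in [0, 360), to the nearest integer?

48

Hue arc: Δh = 27 − 68 = -41° (|Δh| ≤ 180, already the shorter path).
H = 68 + 0.48 × (-41) = 48.32 → 48°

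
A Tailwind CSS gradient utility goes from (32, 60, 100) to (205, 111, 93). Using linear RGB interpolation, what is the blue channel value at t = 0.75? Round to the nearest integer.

95

B = 100 + 0.75 × (93 − 100) = 94.75 → 95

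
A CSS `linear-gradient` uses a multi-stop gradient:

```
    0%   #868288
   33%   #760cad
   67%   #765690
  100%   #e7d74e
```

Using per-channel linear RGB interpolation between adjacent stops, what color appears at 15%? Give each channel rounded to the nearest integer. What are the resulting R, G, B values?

15% lies between the 0% and 33% stops, so the local fraction is t = (15 − 0)/(33 − 0) = 15/33 ≈ 0.4545.
#868288 → (134, 130, 136); #760cad → (118, 12, 173).
R = 134 + 0.4545 × (118 − 134) = 126.728 → 127
G = 130 + 0.4545 × (12 − 130) = 76.369 → 76
B = 136 + 0.4545 × (173 − 136) = 152.816 → 153

(127, 76, 153)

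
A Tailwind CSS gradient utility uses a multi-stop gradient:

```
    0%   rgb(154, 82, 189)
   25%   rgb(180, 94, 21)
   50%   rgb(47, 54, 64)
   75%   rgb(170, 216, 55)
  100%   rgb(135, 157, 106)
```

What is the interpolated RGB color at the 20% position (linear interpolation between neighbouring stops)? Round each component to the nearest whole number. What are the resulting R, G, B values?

(175, 92, 55)

20% lies between the 0% and 25% stops, so the local fraction is t = (20 − 0)/(25 − 0) = 20/25 ≈ 0.8.
R = 154 + 0.8 × (180 − 154) = 174.8 → 175
G = 82 + 0.8 × (94 − 82) = 91.6 → 92
B = 189 + 0.8 × (21 − 189) = 54.6 → 55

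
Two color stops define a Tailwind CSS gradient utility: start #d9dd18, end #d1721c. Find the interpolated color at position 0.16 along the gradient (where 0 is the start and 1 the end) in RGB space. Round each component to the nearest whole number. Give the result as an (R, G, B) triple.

(216, 204, 25)

#d9dd18 → (217, 221, 24); #d1721c → (209, 114, 28).
R = 217 + 0.16 × (209 − 217) = 217 + 0.16 × -8 = 215.72 → 216
G = 221 + 0.16 × (114 − 221) = 221 + 0.16 × -107 = 203.88 → 204
B = 24 + 0.16 × (28 − 24) = 24 + 0.16 × 4 = 24.64 → 25
So the blended color is (216, 204, 25), about #d8cc19.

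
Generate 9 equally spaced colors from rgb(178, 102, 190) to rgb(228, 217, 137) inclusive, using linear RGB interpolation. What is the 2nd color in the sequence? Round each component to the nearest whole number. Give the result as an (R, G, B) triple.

(184, 116, 183)

With 9 swatches and endpoints inclusive, swatch 2 sits at t = (2 − 1)/(9 − 1) = 1/8 ≈ 0.125.
R = 178 + 0.125 × (228 − 178) = 184.25 → 184
G = 102 + 0.125 × (217 − 102) = 116.375 → 116
B = 190 + 0.125 × (137 − 190) = 183.375 → 183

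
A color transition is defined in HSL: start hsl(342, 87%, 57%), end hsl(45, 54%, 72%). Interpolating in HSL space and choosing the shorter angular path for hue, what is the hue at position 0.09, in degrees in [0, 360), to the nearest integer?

348

Hue: 45 − 342 = -297°, but |-297| > 180 so the shorter arc goes the other way: Δh = -297 + 360 = 63°.
H = 342 + 0.09 × (63) = 347.67 → 348°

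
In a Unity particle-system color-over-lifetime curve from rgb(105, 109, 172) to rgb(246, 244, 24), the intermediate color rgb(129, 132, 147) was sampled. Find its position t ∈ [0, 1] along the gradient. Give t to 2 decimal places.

0.17

Invert the lerp on the B channel (largest span, 148): t = (147 − 172) / (24 − 172) = -25/-148 = 0.16892.
Check on R: (129 − 105)/(246 − 105) = 0.1702 ✓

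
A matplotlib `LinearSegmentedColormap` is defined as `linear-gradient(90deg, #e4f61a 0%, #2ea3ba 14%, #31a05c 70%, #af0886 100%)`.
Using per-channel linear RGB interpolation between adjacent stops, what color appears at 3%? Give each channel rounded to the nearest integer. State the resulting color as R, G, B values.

(189, 228, 60)

3% lies between the 0% and 14% stops, so the local fraction is t = (3 − 0)/(14 − 0) = 3/14 ≈ 0.2143.
#e4f61a → (228, 246, 26); #2ea3ba → (46, 163, 186).
R = 228 + 0.2143 × (46 − 228) = 188.997 → 189
G = 246 + 0.2143 × (163 − 246) = 228.213 → 228
B = 26 + 0.2143 × (186 − 26) = 60.288 → 60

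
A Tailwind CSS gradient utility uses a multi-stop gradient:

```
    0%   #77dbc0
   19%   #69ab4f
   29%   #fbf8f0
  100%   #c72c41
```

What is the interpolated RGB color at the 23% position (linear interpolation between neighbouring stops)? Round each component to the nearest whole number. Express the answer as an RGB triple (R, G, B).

(163, 202, 143)

23% lies between the 19% and 29% stops, so the local fraction is t = (23 − 19)/(29 − 19) = 4/10 ≈ 0.4.
#69ab4f → (105, 171, 79); #fbf8f0 → (251, 248, 240).
R = 105 + 0.4 × (251 − 105) = 163.4 → 163
G = 171 + 0.4 × (248 − 171) = 201.8 → 202
B = 79 + 0.4 × (240 − 79) = 143.4 → 143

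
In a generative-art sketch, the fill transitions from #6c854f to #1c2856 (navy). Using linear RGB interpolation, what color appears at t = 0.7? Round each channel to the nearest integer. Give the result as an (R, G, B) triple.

#6c854f → (108, 133, 79); #1c2856 → (28, 40, 86).
R = 108 + 0.7 × (28 − 108) = 108 + 0.7 × -80 = 52 → 52
G = 133 + 0.7 × (40 − 133) = 133 + 0.7 × -93 = 67.9 → 68
B = 79 + 0.7 × (86 − 79) = 79 + 0.7 × 7 = 83.9 → 84

(52, 68, 84)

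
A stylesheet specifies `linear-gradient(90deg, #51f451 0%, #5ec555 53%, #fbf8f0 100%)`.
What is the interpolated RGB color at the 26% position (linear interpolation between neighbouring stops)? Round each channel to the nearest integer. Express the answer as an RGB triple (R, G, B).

26% lies between the 0% and 53% stops, so the local fraction is t = (26 − 0)/(53 − 0) = 26/53 ≈ 0.4906.
#51f451 → (81, 244, 81); #5ec555 → (94, 197, 85).
R = 81 + 0.4906 × (94 − 81) = 87.378 → 87
G = 244 + 0.4906 × (197 − 244) = 220.942 → 221
B = 81 + 0.4906 × (85 − 81) = 82.962 → 83

(87, 221, 83)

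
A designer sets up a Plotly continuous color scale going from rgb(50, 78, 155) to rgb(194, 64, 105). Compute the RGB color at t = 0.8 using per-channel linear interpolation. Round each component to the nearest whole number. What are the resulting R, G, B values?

(165, 67, 115)

R = 50 + 0.8 × (194 − 50) = 50 + 0.8 × 144 = 165.2 → 165
G = 78 + 0.8 × (64 − 78) = 78 + 0.8 × -14 = 66.8 → 67
B = 155 + 0.8 × (105 − 155) = 155 + 0.8 × -50 = 115 → 115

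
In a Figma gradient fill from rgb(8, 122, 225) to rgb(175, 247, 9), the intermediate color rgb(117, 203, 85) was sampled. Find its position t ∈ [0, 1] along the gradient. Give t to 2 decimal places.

Invert the lerp on the B channel (largest span, 216): t = (85 − 225) / (9 − 225) = -140/-216 = 0.64815.
Check on R: (117 − 8)/(175 − 8) = 0.6527 ✓

0.65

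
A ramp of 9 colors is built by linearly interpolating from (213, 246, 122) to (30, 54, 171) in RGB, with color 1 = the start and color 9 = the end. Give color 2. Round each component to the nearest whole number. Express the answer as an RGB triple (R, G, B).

(190, 222, 128)

With 9 swatches and endpoints inclusive, swatch 2 sits at t = (2 − 1)/(9 − 1) = 1/8 ≈ 0.125.
R = 213 + 0.125 × (30 − 213) = 190.125 → 190
G = 246 + 0.125 × (54 − 246) = 222 → 222
B = 122 + 0.125 × (171 − 122) = 128.125 → 128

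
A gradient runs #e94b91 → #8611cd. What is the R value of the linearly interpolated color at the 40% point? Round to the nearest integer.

193

R₁ = 233 (from #e94b91), R₂ = 134 (from #8611cd).
R = 233 + 0.4 × (134 − 233) = 193.4 → 193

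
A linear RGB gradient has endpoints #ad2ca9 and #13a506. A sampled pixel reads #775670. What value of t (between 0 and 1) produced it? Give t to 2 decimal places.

Invert the lerp on the B channel (largest span, 163): t = (112 − 169) / (6 − 169) = -57/-163 = 0.34969.
Check on R: (119 − 173)/(19 − 173) = 0.3506 ✓

0.35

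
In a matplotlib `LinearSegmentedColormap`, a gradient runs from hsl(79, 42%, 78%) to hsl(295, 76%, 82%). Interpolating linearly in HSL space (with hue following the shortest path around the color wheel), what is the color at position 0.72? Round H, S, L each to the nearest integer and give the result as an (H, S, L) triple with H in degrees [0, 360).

Hue: 295 − 79 = 216°, but |216| > 180 so the shorter arc goes the other way: Δh = 216 − 360 = -144°.
H = 79 + 0.72 × (-144) = -24.68 → -25 → -25 mod 360 = 335°
S = 42 + 0.72 × (76 − 42) = 66.48 → 66%
L = 78 + 0.72 × (82 − 78) = 80.88 → 81%

(335, 66, 81)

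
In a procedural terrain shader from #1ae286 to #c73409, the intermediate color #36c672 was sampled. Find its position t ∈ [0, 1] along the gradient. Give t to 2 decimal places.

Invert the lerp on the G channel (largest span, 174): t = (198 − 226) / (52 − 226) = -28/-174 = 0.16092.
Check on R: (54 − 26)/(199 − 26) = 0.1618 ✓

0.16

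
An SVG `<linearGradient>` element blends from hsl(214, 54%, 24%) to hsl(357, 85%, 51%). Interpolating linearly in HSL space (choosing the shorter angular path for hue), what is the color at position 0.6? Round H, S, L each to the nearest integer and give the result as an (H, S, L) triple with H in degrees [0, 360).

(300, 73, 40)

Hue arc: Δh = 357 − 214 = 143° (|Δh| ≤ 180, already the shorter path).
H = 214 + 0.6 × (143) = 299.8 → 300°
S = 54 + 0.6 × (85 − 54) = 72.6 → 73%
L = 24 + 0.6 × (51 − 24) = 40.2 → 40%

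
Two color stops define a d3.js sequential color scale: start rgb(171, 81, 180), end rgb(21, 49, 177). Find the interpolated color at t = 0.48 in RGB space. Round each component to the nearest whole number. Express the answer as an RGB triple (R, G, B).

(99, 66, 179)

R = 171 + 0.48 × (21 − 171) = 171 + 0.48 × -150 = 99 → 99
G = 81 + 0.48 × (49 − 81) = 81 + 0.48 × -32 = 65.64 → 66
B = 180 + 0.48 × (177 − 180) = 180 + 0.48 × -3 = 178.56 → 179
So the blended color is (99, 66, 179), about #6342b3.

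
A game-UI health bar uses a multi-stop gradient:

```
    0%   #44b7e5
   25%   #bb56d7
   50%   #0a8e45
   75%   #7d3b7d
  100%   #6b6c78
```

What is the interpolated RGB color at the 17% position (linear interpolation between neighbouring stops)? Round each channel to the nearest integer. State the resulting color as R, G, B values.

(149, 117, 219)

17% lies between the 0% and 25% stops, so the local fraction is t = (17 − 0)/(25 − 0) = 17/25 ≈ 0.68.
#44b7e5 → (68, 183, 229); #bb56d7 → (187, 86, 215).
R = 68 + 0.68 × (187 − 68) = 148.92 → 149
G = 183 + 0.68 × (86 − 183) = 117.04 → 117
B = 229 + 0.68 × (215 − 229) = 219.48 → 219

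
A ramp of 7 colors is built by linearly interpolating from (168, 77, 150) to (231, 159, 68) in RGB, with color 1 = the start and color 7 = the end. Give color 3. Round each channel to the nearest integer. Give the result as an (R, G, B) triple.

(189, 104, 123)

With 7 swatches and endpoints inclusive, swatch 3 sits at t = (3 − 1)/(7 − 1) = 2/6 ≈ 0.3333.
R = 168 + 0.3333 × (231 − 168) = 188.998 → 189
G = 77 + 0.3333 × (159 − 77) = 104.331 → 104
B = 150 + 0.3333 × (68 − 150) = 122.669 → 123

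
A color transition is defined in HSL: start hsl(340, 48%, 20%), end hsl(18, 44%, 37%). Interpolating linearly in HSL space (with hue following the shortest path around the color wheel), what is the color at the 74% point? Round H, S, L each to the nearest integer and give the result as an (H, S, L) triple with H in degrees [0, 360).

(8, 45, 33)

Hue: 18 − 340 = -322°, but |-322| > 180 so the shorter arc goes the other way: Δh = -322 + 360 = 38°.
H = 340 + 0.74 × (38) = 368.12 → 368 → 368 mod 360 = 8°
S = 48 + 0.74 × (44 − 48) = 45.04 → 45%
L = 20 + 0.74 × (37 − 20) = 32.58 → 33%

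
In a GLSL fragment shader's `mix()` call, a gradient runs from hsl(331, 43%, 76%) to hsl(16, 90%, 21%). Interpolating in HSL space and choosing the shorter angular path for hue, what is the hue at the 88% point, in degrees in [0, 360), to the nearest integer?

11

Hue: 16 − 331 = -315°, but |-315| > 180 so the shorter arc goes the other way: Δh = -315 + 360 = 45°.
H = 331 + 0.88 × (45) = 370.6 → 371 → 371 mod 360 = 11°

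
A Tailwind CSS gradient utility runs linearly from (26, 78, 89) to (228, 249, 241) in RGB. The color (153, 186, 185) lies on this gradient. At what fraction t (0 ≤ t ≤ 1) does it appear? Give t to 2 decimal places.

Invert the lerp on the R channel (largest span, 202): t = (153 − 26) / (228 − 26) = 127/202 = 0.62871.
Check on G: (186 − 78)/(249 − 78) = 0.6316 ✓

0.63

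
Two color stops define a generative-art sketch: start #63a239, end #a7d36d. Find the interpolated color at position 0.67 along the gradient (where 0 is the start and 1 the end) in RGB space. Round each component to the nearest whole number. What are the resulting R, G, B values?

#63a239 → (99, 162, 57); #a7d36d → (167, 211, 109).
R = 99 + 0.67 × (167 − 99) = 99 + 0.67 × 68 = 144.56 → 145
G = 162 + 0.67 × (211 − 162) = 162 + 0.67 × 49 = 194.83 → 195
B = 57 + 0.67 × (109 − 57) = 57 + 0.67 × 52 = 91.84 → 92

(145, 195, 92)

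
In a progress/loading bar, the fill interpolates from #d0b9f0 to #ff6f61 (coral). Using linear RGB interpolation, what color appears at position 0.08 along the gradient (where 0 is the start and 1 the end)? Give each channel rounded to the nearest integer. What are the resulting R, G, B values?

#d0b9f0 → (208, 185, 240); #ff6f61 → (255, 111, 97).
R = 208 + 0.08 × (255 − 208) = 208 + 0.08 × 47 = 211.76 → 212
G = 185 + 0.08 × (111 − 185) = 185 + 0.08 × -74 = 179.08 → 179
B = 240 + 0.08 × (97 − 240) = 240 + 0.08 × -143 = 228.56 → 229

(212, 179, 229)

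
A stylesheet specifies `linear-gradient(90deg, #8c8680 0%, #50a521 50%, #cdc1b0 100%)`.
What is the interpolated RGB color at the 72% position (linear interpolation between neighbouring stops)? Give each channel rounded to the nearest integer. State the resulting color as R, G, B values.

72% lies between the 50% and 100% stops, so the local fraction is t = (72 − 50)/(100 − 50) = 22/50 ≈ 0.44.
#50a521 → (80, 165, 33); #cdc1b0 → (205, 193, 176).
R = 80 + 0.44 × (205 − 80) = 135 → 135
G = 165 + 0.44 × (193 − 165) = 177.32 → 177
B = 33 + 0.44 × (176 − 33) = 95.92 → 96

(135, 177, 96)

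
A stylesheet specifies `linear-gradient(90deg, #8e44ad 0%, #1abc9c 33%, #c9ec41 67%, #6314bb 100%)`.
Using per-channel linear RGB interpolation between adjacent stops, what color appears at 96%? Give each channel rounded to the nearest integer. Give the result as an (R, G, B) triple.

(111, 46, 172)

96% lies between the 67% and 100% stops, so the local fraction is t = (96 − 67)/(100 − 67) = 29/33 ≈ 0.8788.
#c9ec41 → (201, 236, 65); #6314bb → (99, 20, 187).
R = 201 + 0.8788 × (99 − 201) = 111.362 → 111
G = 236 + 0.8788 × (20 − 236) = 46.179 → 46
B = 65 + 0.8788 × (187 − 65) = 172.214 → 172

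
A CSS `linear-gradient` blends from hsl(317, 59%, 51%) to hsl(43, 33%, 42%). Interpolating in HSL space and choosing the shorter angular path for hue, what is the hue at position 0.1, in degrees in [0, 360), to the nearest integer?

Hue: 43 − 317 = -274°, but |-274| > 180 so the shorter arc goes the other way: Δh = -274 + 360 = 86°.
H = 317 + 0.1 × (86) = 325.6 → 326°

326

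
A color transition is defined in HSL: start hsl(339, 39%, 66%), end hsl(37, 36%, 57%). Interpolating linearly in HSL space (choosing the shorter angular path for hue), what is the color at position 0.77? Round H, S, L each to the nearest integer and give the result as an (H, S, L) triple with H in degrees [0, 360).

(24, 37, 59)

Hue: 37 − 339 = -302°, but |-302| > 180 so the shorter arc goes the other way: Δh = -302 + 360 = 58°.
H = 339 + 0.77 × (58) = 383.66 → 384 → 384 mod 360 = 24°
S = 39 + 0.77 × (36 − 39) = 36.69 → 37%
L = 66 + 0.77 × (57 − 66) = 59.07 → 59%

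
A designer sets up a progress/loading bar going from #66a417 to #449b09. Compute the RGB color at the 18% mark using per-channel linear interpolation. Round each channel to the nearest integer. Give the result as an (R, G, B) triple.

#66a417 → (102, 164, 23); #449b09 → (68, 155, 9).
18% corresponds to t = 0.18.
R = 102 + 0.18 × (68 − 102) = 102 + 0.18 × -34 = 95.88 → 96
G = 164 + 0.18 × (155 − 164) = 164 + 0.18 × -9 = 162.38 → 162
B = 23 + 0.18 × (9 − 23) = 23 + 0.18 × -14 = 20.48 → 20
So the blended color is (96, 162, 20), about #60a214.

(96, 162, 20)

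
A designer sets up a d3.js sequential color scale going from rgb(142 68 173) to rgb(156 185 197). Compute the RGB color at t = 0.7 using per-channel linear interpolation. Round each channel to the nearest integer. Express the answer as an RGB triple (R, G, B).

(152, 150, 190)

R = 142 + 0.7 × (156 − 142) = 142 + 0.7 × 14 = 151.8 → 152
G = 68 + 0.7 × (185 − 68) = 68 + 0.7 × 117 = 149.9 → 150
B = 173 + 0.7 × (197 − 173) = 173 + 0.7 × 24 = 189.8 → 190
So the blended color is (152, 150, 190), about #9896be.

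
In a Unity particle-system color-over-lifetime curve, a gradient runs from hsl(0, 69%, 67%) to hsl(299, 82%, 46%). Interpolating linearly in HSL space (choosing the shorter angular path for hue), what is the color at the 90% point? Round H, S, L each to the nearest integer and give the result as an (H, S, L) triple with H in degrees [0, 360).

(305, 81, 48)

Hue: 299 − 0 = 299°, but |299| > 180 so the shorter arc goes the other way: Δh = 299 − 360 = -61°.
H = 0 + 0.9 × (-61) = -54.9 → -55 → -55 mod 360 = 305°
S = 69 + 0.9 × (82 − 69) = 80.7 → 81%
L = 67 + 0.9 × (46 − 67) = 48.1 → 48%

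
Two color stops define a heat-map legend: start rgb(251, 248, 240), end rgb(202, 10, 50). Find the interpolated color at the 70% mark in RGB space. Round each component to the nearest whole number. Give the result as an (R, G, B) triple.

70% corresponds to t = 0.7.
R = 251 + 0.7 × (202 − 251) = 251 + 0.7 × -49 = 216.7 → 217
G = 248 + 0.7 × (10 − 248) = 248 + 0.7 × -238 = 81.4 → 81
B = 240 + 0.7 × (50 − 240) = 240 + 0.7 × -190 = 107 → 107

(217, 81, 107)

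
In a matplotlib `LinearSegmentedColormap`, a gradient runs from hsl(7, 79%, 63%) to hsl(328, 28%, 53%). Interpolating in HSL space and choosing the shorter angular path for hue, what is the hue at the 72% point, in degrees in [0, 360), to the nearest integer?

Hue: 328 − 7 = 321°, but |321| > 180 so the shorter arc goes the other way: Δh = 321 − 360 = -39°.
H = 7 + 0.72 × (-39) = -21.08 → -21 → -21 mod 360 = 339°

339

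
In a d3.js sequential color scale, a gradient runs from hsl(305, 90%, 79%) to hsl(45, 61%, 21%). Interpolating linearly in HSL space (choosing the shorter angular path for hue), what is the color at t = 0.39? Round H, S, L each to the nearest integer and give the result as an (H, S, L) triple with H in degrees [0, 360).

Hue: 45 − 305 = -260°, but |-260| > 180 so the shorter arc goes the other way: Δh = -260 + 360 = 100°.
H = 305 + 0.39 × (100) = 344 → 344°
S = 90 + 0.39 × (61 − 90) = 78.69 → 79%
L = 79 + 0.39 × (21 − 79) = 56.38 → 56%

(344, 79, 56)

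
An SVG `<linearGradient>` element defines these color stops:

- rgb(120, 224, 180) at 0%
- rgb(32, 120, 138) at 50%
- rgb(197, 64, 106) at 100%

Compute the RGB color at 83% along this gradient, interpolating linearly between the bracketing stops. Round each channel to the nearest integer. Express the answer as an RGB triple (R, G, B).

83% lies between the 50% and 100% stops, so the local fraction is t = (83 − 50)/(100 − 50) = 33/50 ≈ 0.66.
R = 32 + 0.66 × (197 − 32) = 140.9 → 141
G = 120 + 0.66 × (64 − 120) = 83.04 → 83
B = 138 + 0.66 × (106 − 138) = 116.88 → 117

(141, 83, 117)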